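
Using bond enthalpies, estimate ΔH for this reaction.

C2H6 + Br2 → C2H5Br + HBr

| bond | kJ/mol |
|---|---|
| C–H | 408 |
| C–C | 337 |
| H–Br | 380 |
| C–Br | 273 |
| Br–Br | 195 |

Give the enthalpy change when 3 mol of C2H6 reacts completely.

ΔH = −150 kJ

Bonds broken (reactants):
  Br–Br: 1 × 195 = 195
  C–C: 1 × 337 = 337
  C–H: 6 × 408 = 2448
  Σ(broken) = 2980 kJ
Bonds formed (products):
  C–Br: 1 × 273 = 273
  C–C: 1 × 337 = 337
  C–H: 5 × 408 = 2040
  H–Br: 1 × 380 = 380
  Σ(formed) = 3030 kJ
ΔH = Σ(broken) − Σ(formed) = 2980 − 3030 = −50 kJ
For 3× the reaction as written: 3 × (−50) = −150 kJ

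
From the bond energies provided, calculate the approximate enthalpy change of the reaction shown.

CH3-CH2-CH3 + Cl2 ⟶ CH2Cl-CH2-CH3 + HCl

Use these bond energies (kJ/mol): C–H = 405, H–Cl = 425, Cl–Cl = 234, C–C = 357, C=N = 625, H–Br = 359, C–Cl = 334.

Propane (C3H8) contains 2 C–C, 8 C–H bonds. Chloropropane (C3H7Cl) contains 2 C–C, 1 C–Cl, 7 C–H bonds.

Bonds broken (reactants):
  C–C: 2 × 357 = 714
  C–H: 8 × 405 = 3240
  Cl–Cl: 1 × 234 = 234
  Σ(broken) = 4188 kJ
Bonds formed (products):
  C–C: 2 × 357 = 714
  C–Cl: 1 × 334 = 334
  C–H: 7 × 405 = 2835
  H–Cl: 1 × 425 = 425
  Σ(formed) = 4308 kJ
ΔH = Σ(broken) − Σ(formed) = 4188 − 4308 = −120 kJ

ΔH ≈ −120 kJ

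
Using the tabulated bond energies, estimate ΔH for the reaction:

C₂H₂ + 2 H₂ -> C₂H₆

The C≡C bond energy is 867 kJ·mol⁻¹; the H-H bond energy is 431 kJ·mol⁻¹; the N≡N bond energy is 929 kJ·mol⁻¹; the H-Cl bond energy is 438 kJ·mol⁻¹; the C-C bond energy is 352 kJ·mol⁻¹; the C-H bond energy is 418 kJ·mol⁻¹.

Bonds broken (reactants):
  C≡C: 1 × 867 = 867
  C-H: 2 × 418 = 836
  H-H: 2 × 431 = 862
  Σ(broken) = 2565 kJ
Bonds formed (products):
  C-C: 1 × 352 = 352
  C-H: 6 × 418 = 2508
  Σ(formed) = 2860 kJ
ΔH = Σ(broken) − Σ(formed) = 2565 − 2860 = −295 kJ

ΔH ≈ −295 kJ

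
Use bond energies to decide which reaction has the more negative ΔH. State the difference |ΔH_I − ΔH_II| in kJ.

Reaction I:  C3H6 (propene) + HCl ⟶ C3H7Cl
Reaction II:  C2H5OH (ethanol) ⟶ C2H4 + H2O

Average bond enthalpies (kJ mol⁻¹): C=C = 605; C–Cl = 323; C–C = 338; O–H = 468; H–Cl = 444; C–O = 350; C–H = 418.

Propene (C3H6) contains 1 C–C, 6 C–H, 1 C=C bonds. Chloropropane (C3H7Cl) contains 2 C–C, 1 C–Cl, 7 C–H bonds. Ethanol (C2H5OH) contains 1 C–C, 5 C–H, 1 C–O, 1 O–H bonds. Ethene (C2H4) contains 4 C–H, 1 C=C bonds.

Reaction I:
  Bonds broken (reactants):
    C–C: 1 × 338 = 338
    C–H: 6 × 418 = 2508
    C=C: 1 × 605 = 605
    H–Cl: 1 × 444 = 444
    Σ(broken) = 3895 kJ
  Bonds formed (products):
    C–C: 2 × 338 = 676
    C–Cl: 1 × 323 = 323
    C–H: 7 × 418 = 2926
    Σ(formed) = 3925 kJ
  ΔH_I = 3895 − 3925 = −30 kJ
Reaction II:
  Bonds broken (reactants):
    C–C: 1 × 338 = 338
    C–H: 5 × 418 = 2090
    C–O: 1 × 350 = 350
    O–H: 1 × 468 = 468
    Σ(broken) = 3246 kJ
  Bonds formed (products):
    C–H: 4 × 418 = 1672
    C=C: 1 × 605 = 605
    O–H: 2 × 468 = 936
    Σ(formed) = 3213 kJ
  ΔH_II = 3246 − 3213 = +33 kJ
ΔH_I − ΔH_II = −63 kJ, so reaction I has the more negative ΔH; |ΔH_I − ΔH_II| = 63 kJ.

Reaction I, by 63 kJ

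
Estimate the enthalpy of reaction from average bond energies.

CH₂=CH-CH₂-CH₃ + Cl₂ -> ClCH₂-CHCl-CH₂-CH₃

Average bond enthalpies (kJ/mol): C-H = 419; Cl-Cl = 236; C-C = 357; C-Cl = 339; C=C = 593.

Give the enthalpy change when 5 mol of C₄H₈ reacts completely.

ΔH = −1030 kJ

Bonds broken (reactants):
  C-C: 2 × 357 = 714
  C-H: 8 × 419 = 3352
  C=C: 1 × 593 = 593
  Cl-Cl: 1 × 236 = 236
  Σ(broken) = 4895 kJ
Bonds formed (products):
  C-C: 3 × 357 = 1071
  C-Cl: 2 × 339 = 678
  C-H: 8 × 419 = 3352
  Σ(formed) = 5101 kJ
ΔH = Σ(broken) − Σ(formed) = 4895 − 5101 = −206 kJ
For 5× the reaction as written: 5 × (−206) = −1030 kJ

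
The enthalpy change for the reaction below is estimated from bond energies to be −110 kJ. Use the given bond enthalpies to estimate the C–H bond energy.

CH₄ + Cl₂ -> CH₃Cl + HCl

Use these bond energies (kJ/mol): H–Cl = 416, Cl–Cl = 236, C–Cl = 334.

Let D be the C–H bond energy.
Σ(broken) = 4×D + 1×236 = 236 + 4D
Σ(formed) = 1×334 + 3×D + 1×416 = 750 + 3D
ΔH = Σ(broken) − Σ(formed) = (236 + 4D) − (750 + 3D) = −514 + D
Setting this equal to −110 kJ gives D = 404 kJ/mol.

D(C–H) ≈ 404 kJ/mol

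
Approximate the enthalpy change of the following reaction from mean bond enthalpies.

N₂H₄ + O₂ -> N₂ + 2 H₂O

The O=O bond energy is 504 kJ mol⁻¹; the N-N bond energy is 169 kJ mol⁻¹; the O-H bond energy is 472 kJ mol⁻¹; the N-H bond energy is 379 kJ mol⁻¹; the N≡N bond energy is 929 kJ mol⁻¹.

ΔH ≈ −628 kJ

Bonds broken (reactants):
  N-H: 4 × 379 = 1516
  N-N: 1 × 169 = 169
  O=O: 1 × 504 = 504
  Σ(broken) = 2189 kJ
Bonds formed (products):
  N≡N: 1 × 929 = 929
  O-H: 4 × 472 = 1888
  Σ(formed) = 2817 kJ
ΔH = Σ(broken) − Σ(formed) = 2189 − 2817 = −628 kJ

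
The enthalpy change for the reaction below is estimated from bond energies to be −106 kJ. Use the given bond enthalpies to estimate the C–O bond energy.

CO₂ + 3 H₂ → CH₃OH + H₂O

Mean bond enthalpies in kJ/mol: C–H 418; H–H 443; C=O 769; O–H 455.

Let D be the C–O bond energy.
Σ(broken) = 2×769 + 3×443 = 2867
Σ(formed) = 3×418 + 1×D + 3×455 = 2619 + D
ΔH = Σ(broken) − Σ(formed) = (2867) − (2619 + D) = +248 − D
Setting this equal to −106 kJ gives D = 354 kJ/mol.

D(C–O) ≈ 354 kJ/mol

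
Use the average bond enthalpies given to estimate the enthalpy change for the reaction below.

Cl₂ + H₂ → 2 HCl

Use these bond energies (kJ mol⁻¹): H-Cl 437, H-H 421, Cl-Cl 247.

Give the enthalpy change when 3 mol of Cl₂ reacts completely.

Bonds broken (reactants):
  Cl-Cl: 1 × 247 = 247
  H-H: 1 × 421 = 421
  Σ(broken) = 668 kJ
Bonds formed (products):
  H-Cl: 2 × 437 = 874
  Σ(formed) = 874 kJ
ΔH = Σ(broken) − Σ(formed) = 668 − 874 = −206 kJ
For 3× the reaction as written: 3 × (−206) = −618 kJ

ΔH = −618 kJ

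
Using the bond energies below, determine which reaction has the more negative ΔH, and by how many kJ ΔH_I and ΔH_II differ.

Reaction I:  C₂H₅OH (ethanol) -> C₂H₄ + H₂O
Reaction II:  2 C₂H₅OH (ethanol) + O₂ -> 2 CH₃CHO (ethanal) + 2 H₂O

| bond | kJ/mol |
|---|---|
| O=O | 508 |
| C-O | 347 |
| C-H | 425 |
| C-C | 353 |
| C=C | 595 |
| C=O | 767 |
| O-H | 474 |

Reaction I:
  Bonds broken (reactants):
    C-C: 1 × 353 = 353
    C-H: 5 × 425 = 2125
    C-O: 1 × 347 = 347
    O-H: 1 × 474 = 474
    Σ(broken) = 3299 kJ
  Bonds formed (products):
    C-H: 4 × 425 = 1700
    C=C: 1 × 595 = 595
    O-H: 2 × 474 = 948
    Σ(formed) = 3243 kJ
  ΔH_I = 3299 − 3243 = +56 kJ
Reaction II:
  Bonds broken (reactants):
    C-C: 2 × 353 = 706
    C-H: 10 × 425 = 4250
    C-O: 2 × 347 = 694
    O-H: 2 × 474 = 948
    O=O: 1 × 508 = 508
    Σ(broken) = 7106 kJ
  Bonds formed (products):
    C-C: 2 × 353 = 706
    C-H: 8 × 425 = 3400
    C=O: 2 × 767 = 1534
    O-H: 4 × 474 = 1896
    Σ(formed) = 7536 kJ
  ΔH_II = 7106 − 7536 = −430 kJ
ΔH_I − ΔH_II = +486 kJ, so reaction II has the more negative ΔH; |ΔH_I − ΔH_II| = 486 kJ.

Reaction II, by 486 kJ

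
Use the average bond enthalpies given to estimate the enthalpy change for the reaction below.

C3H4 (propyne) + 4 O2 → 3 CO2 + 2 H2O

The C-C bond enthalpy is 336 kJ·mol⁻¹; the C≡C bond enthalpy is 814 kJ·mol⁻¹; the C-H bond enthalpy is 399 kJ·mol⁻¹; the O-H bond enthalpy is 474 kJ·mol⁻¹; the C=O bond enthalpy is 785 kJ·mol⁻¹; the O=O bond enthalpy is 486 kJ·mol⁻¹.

ΔH ≈ −1916 kJ

Bonds broken (reactants):
  C≡C: 1 × 814 = 814
  C-C: 1 × 336 = 336
  C-H: 4 × 399 = 1596
  O=O: 4 × 486 = 1944
  Σ(broken) = 4690 kJ
Bonds formed (products):
  C=O: 6 × 785 = 4710
  O-H: 4 × 474 = 1896
  Σ(formed) = 6606 kJ
ΔH = Σ(broken) − Σ(formed) = 4690 − 6606 = −1916 kJ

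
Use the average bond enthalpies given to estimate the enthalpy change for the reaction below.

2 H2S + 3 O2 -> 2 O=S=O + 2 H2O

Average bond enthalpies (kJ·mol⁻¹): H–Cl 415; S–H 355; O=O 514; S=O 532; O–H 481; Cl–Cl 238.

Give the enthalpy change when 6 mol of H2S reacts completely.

ΔH = −3270 kJ

Bonds broken (reactants):
  O=O: 3 × 514 = 1542
  S–H: 4 × 355 = 1420
  Σ(broken) = 2962 kJ
Bonds formed (products):
  O–H: 4 × 481 = 1924
  S=O: 4 × 532 = 2128
  Σ(formed) = 4052 kJ
ΔH = Σ(broken) − Σ(formed) = 2962 − 4052 = −1090 kJ
For 3× the reaction as written: 3 × (−1090) = −3270 kJ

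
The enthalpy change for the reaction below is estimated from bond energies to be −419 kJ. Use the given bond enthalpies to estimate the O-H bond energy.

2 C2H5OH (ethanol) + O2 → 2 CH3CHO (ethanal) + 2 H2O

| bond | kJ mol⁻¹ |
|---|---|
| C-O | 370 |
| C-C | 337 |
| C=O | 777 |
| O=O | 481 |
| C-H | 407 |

Let D be the O-H bond energy.
Σ(broken) = 2×337 + 10×407 + 2×370 + 2×D + 1×481 = 5965 + 2D
Σ(formed) = 2×337 + 8×407 + 2×777 + 4×D = 5484 + 4D
ΔH = Σ(broken) − Σ(formed) = (5965 + 2D) − (5484 + 4D) = +481 − 2D
Setting this equal to −419 kJ gives 2D = 900, so D = 450 kJ/mol.

D(O-H) ≈ 450 kJ/mol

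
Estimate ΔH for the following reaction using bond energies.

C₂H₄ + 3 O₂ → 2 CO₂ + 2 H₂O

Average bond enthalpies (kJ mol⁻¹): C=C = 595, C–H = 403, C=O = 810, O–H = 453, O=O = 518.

Bonds broken (reactants):
  C–H: 4 × 403 = 1612
  C=C: 1 × 595 = 595
  O=O: 3 × 518 = 1554
  Σ(broken) = 3761 kJ
Bonds formed (products):
  C=O: 4 × 810 = 3240
  O–H: 4 × 453 = 1812
  Σ(formed) = 5052 kJ
ΔH = Σ(broken) − Σ(formed) = 3761 − 5052 = −1291 kJ

ΔH ≈ −1291 kJ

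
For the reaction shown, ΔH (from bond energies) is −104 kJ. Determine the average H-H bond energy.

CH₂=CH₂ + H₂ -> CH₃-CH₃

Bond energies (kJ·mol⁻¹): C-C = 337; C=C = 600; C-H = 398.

D(H-H) ≈ 429 kJ/mol

Let D be the H-H bond energy.
Σ(broken) = 4×398 + 1×600 + 1×D = 2192 + D
Σ(formed) = 1×337 + 6×398 = 2725
ΔH = Σ(broken) − Σ(formed) = (2192 + D) − (2725) = −533 + D
Setting this equal to −104 kJ gives D = 429 kJ/mol.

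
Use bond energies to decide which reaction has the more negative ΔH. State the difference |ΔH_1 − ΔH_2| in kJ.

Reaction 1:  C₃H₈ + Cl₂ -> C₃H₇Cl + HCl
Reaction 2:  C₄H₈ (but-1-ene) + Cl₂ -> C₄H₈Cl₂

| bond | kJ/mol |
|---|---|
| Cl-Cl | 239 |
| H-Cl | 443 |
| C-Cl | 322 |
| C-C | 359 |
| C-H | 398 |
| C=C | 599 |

Reaction 2, by 37 kJ

Reaction 1:
  Bonds broken (reactants):
    C-C: 2 × 359 = 718
    C-H: 8 × 398 = 3184
    Cl-Cl: 1 × 239 = 239
    Σ(broken) = 4141 kJ
  Bonds formed (products):
    C-C: 2 × 359 = 718
    C-Cl: 1 × 322 = 322
    C-H: 7 × 398 = 2786
    H-Cl: 1 × 443 = 443
    Σ(formed) = 4269 kJ
  ΔH_1 = 4141 − 4269 = −128 kJ
Reaction 2:
  Bonds broken (reactants):
    C-C: 2 × 359 = 718
    C-H: 8 × 398 = 3184
    C=C: 1 × 599 = 599
    Cl-Cl: 1 × 239 = 239
    Σ(broken) = 4740 kJ
  Bonds formed (products):
    C-C: 3 × 359 = 1077
    C-Cl: 2 × 322 = 644
    C-H: 8 × 398 = 3184
    Σ(formed) = 4905 kJ
  ΔH_2 = 4740 − 4905 = −165 kJ
ΔH_1 − ΔH_2 = +37 kJ, so reaction 2 has the more negative ΔH; |ΔH_1 − ΔH_2| = 37 kJ.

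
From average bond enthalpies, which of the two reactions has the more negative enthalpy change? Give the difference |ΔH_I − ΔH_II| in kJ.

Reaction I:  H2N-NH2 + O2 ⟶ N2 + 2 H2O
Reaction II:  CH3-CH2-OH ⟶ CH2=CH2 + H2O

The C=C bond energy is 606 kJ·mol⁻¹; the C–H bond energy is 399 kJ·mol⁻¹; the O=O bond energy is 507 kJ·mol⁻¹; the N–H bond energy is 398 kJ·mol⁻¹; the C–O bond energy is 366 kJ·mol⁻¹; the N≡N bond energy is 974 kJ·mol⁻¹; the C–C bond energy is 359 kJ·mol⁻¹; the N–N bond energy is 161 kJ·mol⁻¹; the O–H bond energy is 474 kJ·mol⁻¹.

Reaction I:
  Bonds broken (reactants):
    N–H: 4 × 398 = 1592
    N–N: 1 × 161 = 161
    O=O: 1 × 507 = 507
    Σ(broken) = 2260 kJ
  Bonds formed (products):
    N≡N: 1 × 974 = 974
    O–H: 4 × 474 = 1896
    Σ(formed) = 2870 kJ
  ΔH_I = 2260 − 2870 = −610 kJ
Reaction II:
  Bonds broken (reactants):
    C–C: 1 × 359 = 359
    C–H: 5 × 399 = 1995
    C–O: 1 × 366 = 366
    O–H: 1 × 474 = 474
    Σ(broken) = 3194 kJ
  Bonds formed (products):
    C–H: 4 × 399 = 1596
    C=C: 1 × 606 = 606
    O–H: 2 × 474 = 948
    Σ(formed) = 3150 kJ
  ΔH_II = 3194 − 3150 = +44 kJ
ΔH_I − ΔH_II = −654 kJ, so reaction I has the more negative ΔH; |ΔH_I − ΔH_II| = 654 kJ.

Reaction I, by 654 kJ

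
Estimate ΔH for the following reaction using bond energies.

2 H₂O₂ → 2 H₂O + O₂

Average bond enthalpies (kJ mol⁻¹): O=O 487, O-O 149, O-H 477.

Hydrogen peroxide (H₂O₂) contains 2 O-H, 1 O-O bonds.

ΔH ≈ −189 kJ

Bonds broken (reactants):
  O-H: 4 × 477 = 1908
  O-O: 2 × 149 = 298
  Σ(broken) = 2206 kJ
Bonds formed (products):
  O-H: 4 × 477 = 1908
  O=O: 1 × 487 = 487
  Σ(formed) = 2395 kJ
ΔH = Σ(broken) − Σ(formed) = 2206 − 2395 = −189 kJ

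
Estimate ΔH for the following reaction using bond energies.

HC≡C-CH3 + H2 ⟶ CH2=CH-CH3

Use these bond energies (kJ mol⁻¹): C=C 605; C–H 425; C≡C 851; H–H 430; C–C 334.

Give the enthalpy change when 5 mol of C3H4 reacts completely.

ΔH = −870 kJ

Bonds broken (reactants):
  C≡C: 1 × 851 = 851
  C–C: 1 × 334 = 334
  C–H: 4 × 425 = 1700
  H–H: 1 × 430 = 430
  Σ(broken) = 3315 kJ
Bonds formed (products):
  C–C: 1 × 334 = 334
  C–H: 6 × 425 = 2550
  C=C: 1 × 605 = 605
  Σ(formed) = 3489 kJ
ΔH = Σ(broken) − Σ(formed) = 3315 − 3489 = −174 kJ
For 5× the reaction as written: 5 × (−174) = −870 kJ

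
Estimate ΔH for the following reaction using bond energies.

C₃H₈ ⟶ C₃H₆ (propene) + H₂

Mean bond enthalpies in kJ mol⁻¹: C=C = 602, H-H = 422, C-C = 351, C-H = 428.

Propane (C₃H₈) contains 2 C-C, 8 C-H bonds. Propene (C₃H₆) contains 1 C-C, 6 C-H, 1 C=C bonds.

ΔH ≈ +183 kJ

Bonds broken (reactants):
  C-C: 2 × 351 = 702
  C-H: 8 × 428 = 3424
  Σ(broken) = 4126 kJ
Bonds formed (products):
  C-C: 1 × 351 = 351
  C-H: 6 × 428 = 2568
  C=C: 1 × 602 = 602
  H-H: 1 × 422 = 422
  Σ(formed) = 3943 kJ
ΔH = Σ(broken) − Σ(formed) = 4126 − 3943 = +183 kJ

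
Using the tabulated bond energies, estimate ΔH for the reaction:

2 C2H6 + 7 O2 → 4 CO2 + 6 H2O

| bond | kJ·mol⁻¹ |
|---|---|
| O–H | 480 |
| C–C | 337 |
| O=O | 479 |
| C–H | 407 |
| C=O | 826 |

Bonds broken (reactants):
  C–C: 2 × 337 = 674
  C–H: 12 × 407 = 4884
  O=O: 7 × 479 = 3353
  Σ(broken) = 8911 kJ
Bonds formed (products):
  C=O: 8 × 826 = 6608
  O–H: 12 × 480 = 5760
  Σ(formed) = 12368 kJ
ΔH = Σ(broken) − Σ(formed) = 8911 − 12368 = −3457 kJ

ΔH ≈ −3457 kJ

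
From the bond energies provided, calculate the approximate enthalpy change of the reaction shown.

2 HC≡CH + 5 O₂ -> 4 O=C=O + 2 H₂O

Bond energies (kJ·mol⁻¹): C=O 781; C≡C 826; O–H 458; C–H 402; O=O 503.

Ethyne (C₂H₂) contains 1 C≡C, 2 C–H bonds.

ΔH ≈ −2305 kJ

Bonds broken (reactants):
  C≡C: 2 × 826 = 1652
  C–H: 4 × 402 = 1608
  O=O: 5 × 503 = 2515
  Σ(broken) = 5775 kJ
Bonds formed (products):
  C=O: 8 × 781 = 6248
  O–H: 4 × 458 = 1832
  Σ(formed) = 8080 kJ
ΔH = Σ(broken) − Σ(formed) = 5775 − 8080 = −2305 kJ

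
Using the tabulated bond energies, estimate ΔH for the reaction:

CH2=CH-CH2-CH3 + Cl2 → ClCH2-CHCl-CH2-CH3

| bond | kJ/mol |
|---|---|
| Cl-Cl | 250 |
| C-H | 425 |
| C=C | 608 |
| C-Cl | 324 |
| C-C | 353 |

ΔH ≈ −143 kJ

Bonds broken (reactants):
  C-C: 2 × 353 = 706
  C-H: 8 × 425 = 3400
  C=C: 1 × 608 = 608
  Cl-Cl: 1 × 250 = 250
  Σ(broken) = 4964 kJ
Bonds formed (products):
  C-C: 3 × 353 = 1059
  C-Cl: 2 × 324 = 648
  C-H: 8 × 425 = 3400
  Σ(formed) = 5107 kJ
ΔH = Σ(broken) − Σ(formed) = 4964 − 5107 = −143 kJ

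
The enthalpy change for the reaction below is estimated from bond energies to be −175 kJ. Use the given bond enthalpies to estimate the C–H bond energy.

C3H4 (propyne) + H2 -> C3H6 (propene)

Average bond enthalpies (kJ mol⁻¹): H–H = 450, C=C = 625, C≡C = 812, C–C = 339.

D(C–H) ≈ 406 kJ/mol

Let D be the C–H bond energy.
Σ(broken) = 1×812 + 1×339 + 4×D + 1×450 = 1601 + 4D
Σ(formed) = 1×339 + 6×D + 1×625 = 964 + 6D
ΔH = Σ(broken) − Σ(formed) = (1601 + 4D) − (964 + 6D) = +637 − 2D
Setting this equal to −175 kJ gives 2D = 812, so D = 406 kJ/mol.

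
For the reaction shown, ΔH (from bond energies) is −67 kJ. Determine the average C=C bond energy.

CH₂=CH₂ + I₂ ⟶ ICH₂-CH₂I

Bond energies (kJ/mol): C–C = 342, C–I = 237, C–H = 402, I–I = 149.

Let D be the C=C bond energy.
Σ(broken) = 4×402 + 1×D + 1×149 = 1757 + D
Σ(formed) = 1×342 + 4×402 + 2×237 = 2424
ΔH = Σ(broken) − Σ(formed) = (1757 + D) − (2424) = −667 + D
Setting this equal to −67 kJ gives D = 600 kJ/mol.

D(C=C) ≈ 600 kJ/mol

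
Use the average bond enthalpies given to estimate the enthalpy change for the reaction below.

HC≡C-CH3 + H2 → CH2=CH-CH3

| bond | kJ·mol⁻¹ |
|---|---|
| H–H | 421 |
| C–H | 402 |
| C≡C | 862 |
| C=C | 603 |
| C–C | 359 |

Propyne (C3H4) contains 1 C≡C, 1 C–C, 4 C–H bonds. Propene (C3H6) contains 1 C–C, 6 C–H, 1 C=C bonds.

Bonds broken (reactants):
  C≡C: 1 × 862 = 862
  C–C: 1 × 359 = 359
  C–H: 4 × 402 = 1608
  H–H: 1 × 421 = 421
  Σ(broken) = 3250 kJ
Bonds formed (products):
  C–C: 1 × 359 = 359
  C–H: 6 × 402 = 2412
  C=C: 1 × 603 = 603
  Σ(formed) = 3374 kJ
ΔH = Σ(broken) − Σ(formed) = 3250 − 3374 = −124 kJ

ΔH ≈ −124 kJ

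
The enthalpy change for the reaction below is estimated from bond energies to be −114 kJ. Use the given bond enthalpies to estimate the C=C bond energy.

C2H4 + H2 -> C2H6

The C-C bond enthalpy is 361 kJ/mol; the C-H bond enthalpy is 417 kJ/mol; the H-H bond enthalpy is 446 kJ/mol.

Let D be the C=C bond energy.
Σ(broken) = 4×417 + 1×D + 1×446 = 2114 + D
Σ(formed) = 1×361 + 6×417 = 2863
ΔH = Σ(broken) − Σ(formed) = (2114 + D) − (2863) = −749 + D
Setting this equal to −114 kJ gives D = 635 kJ/mol.

D(C=C) ≈ 635 kJ/mol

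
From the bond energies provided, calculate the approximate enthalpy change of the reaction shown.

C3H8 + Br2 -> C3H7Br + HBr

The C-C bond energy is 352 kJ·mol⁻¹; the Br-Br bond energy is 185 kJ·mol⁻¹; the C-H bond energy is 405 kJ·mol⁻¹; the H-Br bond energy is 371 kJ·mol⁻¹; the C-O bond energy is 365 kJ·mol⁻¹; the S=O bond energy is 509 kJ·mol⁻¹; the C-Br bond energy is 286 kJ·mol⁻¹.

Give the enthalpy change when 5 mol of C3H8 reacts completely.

ΔH = −335 kJ

Bonds broken (reactants):
  Br-Br: 1 × 185 = 185
  C-C: 2 × 352 = 704
  C-H: 8 × 405 = 3240
  Σ(broken) = 4129 kJ
Bonds formed (products):
  C-Br: 1 × 286 = 286
  C-C: 2 × 352 = 704
  C-H: 7 × 405 = 2835
  H-Br: 1 × 371 = 371
  Σ(formed) = 4196 kJ
ΔH = Σ(broken) − Σ(formed) = 4129 − 4196 = −67 kJ
For 5× the reaction as written: 5 × (−67) = −335 kJ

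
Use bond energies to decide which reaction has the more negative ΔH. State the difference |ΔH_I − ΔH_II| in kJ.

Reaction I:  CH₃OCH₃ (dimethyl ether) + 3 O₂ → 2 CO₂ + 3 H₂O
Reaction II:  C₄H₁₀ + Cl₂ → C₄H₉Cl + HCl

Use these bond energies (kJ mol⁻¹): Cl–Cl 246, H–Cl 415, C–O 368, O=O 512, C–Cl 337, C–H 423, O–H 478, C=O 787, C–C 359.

Reaction I, by 1123 kJ

Reaction I:
  Bonds broken (reactants):
    C–H: 6 × 423 = 2538
    C–O: 2 × 368 = 736
    O=O: 3 × 512 = 1536
    Σ(broken) = 4810 kJ
  Bonds formed (products):
    C=O: 4 × 787 = 3148
    O–H: 6 × 478 = 2868
    Σ(formed) = 6016 kJ
  ΔH_I = 4810 − 6016 = −1206 kJ
Reaction II:
  Bonds broken (reactants):
    C–C: 3 × 359 = 1077
    C–H: 10 × 423 = 4230
    Cl–Cl: 1 × 246 = 246
    Σ(broken) = 5553 kJ
  Bonds formed (products):
    C–C: 3 × 359 = 1077
    C–Cl: 1 × 337 = 337
    C–H: 9 × 423 = 3807
    H–Cl: 1 × 415 = 415
    Σ(formed) = 5636 kJ
  ΔH_II = 5553 − 5636 = −83 kJ
ΔH_I − ΔH_II = −1123 kJ, so reaction I has the more negative ΔH; |ΔH_I − ΔH_II| = 1123 kJ.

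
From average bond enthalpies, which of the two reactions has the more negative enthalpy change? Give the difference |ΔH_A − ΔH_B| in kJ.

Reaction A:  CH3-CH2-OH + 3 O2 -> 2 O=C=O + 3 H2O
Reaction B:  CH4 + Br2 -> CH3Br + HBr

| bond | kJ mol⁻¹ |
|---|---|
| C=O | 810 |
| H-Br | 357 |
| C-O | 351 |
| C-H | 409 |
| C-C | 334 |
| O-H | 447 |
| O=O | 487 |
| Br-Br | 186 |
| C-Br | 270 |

Reaction A:
  Bonds broken (reactants):
    C-C: 1 × 334 = 334
    C-H: 5 × 409 = 2045
    C-O: 1 × 351 = 351
    O-H: 1 × 447 = 447
    O=O: 3 × 487 = 1461
    Σ(broken) = 4638 kJ
  Bonds formed (products):
    C=O: 4 × 810 = 3240
    O-H: 6 × 447 = 2682
    Σ(formed) = 5922 kJ
  ΔH_A = 4638 − 5922 = −1284 kJ
Reaction B:
  Bonds broken (reactants):
    Br-Br: 1 × 186 = 186
    C-H: 4 × 409 = 1636
    Σ(broken) = 1822 kJ
  Bonds formed (products):
    C-Br: 1 × 270 = 270
    C-H: 3 × 409 = 1227
    H-Br: 1 × 357 = 357
    Σ(formed) = 1854 kJ
  ΔH_B = 1822 − 1854 = −32 kJ
ΔH_A − ΔH_B = −1252 kJ, so reaction A has the more negative ΔH; |ΔH_A − ΔH_B| = 1252 kJ.

Reaction A, by 1252 kJ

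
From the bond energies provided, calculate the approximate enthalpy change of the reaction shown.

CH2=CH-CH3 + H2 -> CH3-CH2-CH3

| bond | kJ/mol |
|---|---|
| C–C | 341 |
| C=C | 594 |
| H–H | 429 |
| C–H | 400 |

Bonds broken (reactants):
  C–C: 1 × 341 = 341
  C–H: 6 × 400 = 2400
  C=C: 1 × 594 = 594
  H–H: 1 × 429 = 429
  Σ(broken) = 3764 kJ
Bonds formed (products):
  C–C: 2 × 341 = 682
  C–H: 8 × 400 = 3200
  Σ(formed) = 3882 kJ
ΔH = Σ(broken) − Σ(formed) = 3764 − 3882 = −118 kJ

ΔH ≈ −118 kJ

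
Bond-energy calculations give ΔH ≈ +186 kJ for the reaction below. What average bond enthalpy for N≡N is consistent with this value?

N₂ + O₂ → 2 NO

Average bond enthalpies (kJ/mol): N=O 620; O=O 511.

Let D be the N≡N bond energy.
Σ(broken) = 1×D + 1×511 = 511 + D
Σ(formed) = 2×620 = 1240
ΔH = Σ(broken) − Σ(formed) = (511 + D) − (1240) = −729 + D
Setting this equal to +186 kJ gives D = 915 kJ/mol.

D(N≡N) ≈ 915 kJ/mol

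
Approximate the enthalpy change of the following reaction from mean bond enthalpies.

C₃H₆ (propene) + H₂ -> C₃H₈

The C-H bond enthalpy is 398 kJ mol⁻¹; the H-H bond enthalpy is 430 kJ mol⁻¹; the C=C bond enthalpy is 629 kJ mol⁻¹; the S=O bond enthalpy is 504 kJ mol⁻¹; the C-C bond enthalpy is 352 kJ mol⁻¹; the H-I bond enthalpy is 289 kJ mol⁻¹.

Bonds broken (reactants):
  C-C: 1 × 352 = 352
  C-H: 6 × 398 = 2388
  C=C: 1 × 629 = 629
  H-H: 1 × 430 = 430
  Σ(broken) = 3799 kJ
Bonds formed (products):
  C-C: 2 × 352 = 704
  C-H: 8 × 398 = 3184
  Σ(formed) = 3888 kJ
ΔH = Σ(broken) − Σ(formed) = 3799 − 3888 = −89 kJ

ΔH ≈ −89 kJ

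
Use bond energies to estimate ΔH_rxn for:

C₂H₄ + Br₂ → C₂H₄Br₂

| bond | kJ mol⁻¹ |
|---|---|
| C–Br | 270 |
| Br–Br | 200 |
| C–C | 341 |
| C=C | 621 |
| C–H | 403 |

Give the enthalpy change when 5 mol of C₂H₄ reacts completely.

Bonds broken (reactants):
  Br–Br: 1 × 200 = 200
  C–H: 4 × 403 = 1612
  C=C: 1 × 621 = 621
  Σ(broken) = 2433 kJ
Bonds formed (products):
  C–Br: 2 × 270 = 540
  C–C: 1 × 341 = 341
  C–H: 4 × 403 = 1612
  Σ(formed) = 2493 kJ
ΔH = Σ(broken) − Σ(formed) = 2433 − 2493 = −60 kJ
For 5× the reaction as written: 5 × (−60) = −300 kJ

ΔH = −300 kJ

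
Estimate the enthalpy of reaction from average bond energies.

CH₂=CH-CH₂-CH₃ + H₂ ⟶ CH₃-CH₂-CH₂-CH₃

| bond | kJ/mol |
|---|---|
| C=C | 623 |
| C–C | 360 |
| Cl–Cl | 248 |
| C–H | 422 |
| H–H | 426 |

ΔH ≈ −155 kJ

Bonds broken (reactants):
  C–C: 2 × 360 = 720
  C–H: 8 × 422 = 3376
  C=C: 1 × 623 = 623
  H–H: 1 × 426 = 426
  Σ(broken) = 5145 kJ
Bonds formed (products):
  C–C: 3 × 360 = 1080
  C–H: 10 × 422 = 4220
  Σ(formed) = 5300 kJ
ΔH = Σ(broken) − Σ(formed) = 5145 − 5300 = −155 kJ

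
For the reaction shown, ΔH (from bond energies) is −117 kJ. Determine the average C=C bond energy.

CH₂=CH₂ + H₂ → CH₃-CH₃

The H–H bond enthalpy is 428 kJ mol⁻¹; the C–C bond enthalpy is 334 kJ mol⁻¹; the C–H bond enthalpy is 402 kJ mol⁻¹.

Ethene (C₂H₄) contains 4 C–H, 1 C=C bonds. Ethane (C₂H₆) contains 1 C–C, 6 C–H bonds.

Let D be the C=C bond energy.
Σ(broken) = 4×402 + 1×D + 1×428 = 2036 + D
Σ(formed) = 1×334 + 6×402 = 2746
ΔH = Σ(broken) − Σ(formed) = (2036 + D) − (2746) = −710 + D
Setting this equal to −117 kJ gives D = 593 kJ/mol.

D(C=C) ≈ 593 kJ/mol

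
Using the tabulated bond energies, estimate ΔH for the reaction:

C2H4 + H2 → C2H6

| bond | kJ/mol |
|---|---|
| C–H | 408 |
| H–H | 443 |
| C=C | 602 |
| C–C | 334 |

ΔH ≈ −105 kJ

Bonds broken (reactants):
  C–H: 4 × 408 = 1632
  C=C: 1 × 602 = 602
  H–H: 1 × 443 = 443
  Σ(broken) = 2677 kJ
Bonds formed (products):
  C–C: 1 × 334 = 334
  C–H: 6 × 408 = 2448
  Σ(formed) = 2782 kJ
ΔH = Σ(broken) − Σ(formed) = 2677 − 2782 = −105 kJ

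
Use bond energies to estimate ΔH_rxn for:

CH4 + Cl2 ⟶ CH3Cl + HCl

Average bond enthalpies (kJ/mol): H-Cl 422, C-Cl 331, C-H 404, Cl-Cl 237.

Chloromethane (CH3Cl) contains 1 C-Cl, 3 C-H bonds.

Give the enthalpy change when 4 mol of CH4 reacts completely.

ΔH = −448 kJ

Bonds broken (reactants):
  C-H: 4 × 404 = 1616
  Cl-Cl: 1 × 237 = 237
  Σ(broken) = 1853 kJ
Bonds formed (products):
  C-Cl: 1 × 331 = 331
  C-H: 3 × 404 = 1212
  H-Cl: 1 × 422 = 422
  Σ(formed) = 1965 kJ
ΔH = Σ(broken) − Σ(formed) = 1853 − 1965 = −112 kJ
For 4× the reaction as written: 4 × (−112) = −448 kJ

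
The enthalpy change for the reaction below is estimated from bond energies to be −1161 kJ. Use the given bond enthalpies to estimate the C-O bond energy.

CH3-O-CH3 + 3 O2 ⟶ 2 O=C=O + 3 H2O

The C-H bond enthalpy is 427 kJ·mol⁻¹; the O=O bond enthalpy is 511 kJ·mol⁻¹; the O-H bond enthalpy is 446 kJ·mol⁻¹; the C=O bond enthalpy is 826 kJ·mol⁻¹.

D(C-O) ≈ 362 kJ/mol

Let D be the C-O bond energy.
Σ(broken) = 6×427 + 2×D + 3×511 = 4095 + 2D
Σ(formed) = 4×826 + 6×446 = 5980
ΔH = Σ(broken) − Σ(formed) = (4095 + 2D) − (5980) = −1885 + 2D
Setting this equal to −1161 kJ gives 2D = 724, so D = 362 kJ/mol.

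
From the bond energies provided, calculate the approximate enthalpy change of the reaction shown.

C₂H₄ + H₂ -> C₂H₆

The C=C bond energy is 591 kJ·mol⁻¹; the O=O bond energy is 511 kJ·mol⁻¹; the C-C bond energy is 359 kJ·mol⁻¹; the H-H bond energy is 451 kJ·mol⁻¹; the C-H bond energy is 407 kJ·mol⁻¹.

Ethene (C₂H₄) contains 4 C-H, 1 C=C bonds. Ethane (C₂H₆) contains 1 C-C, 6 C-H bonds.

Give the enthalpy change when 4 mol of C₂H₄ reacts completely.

ΔH = −524 kJ

Bonds broken (reactants):
  C-H: 4 × 407 = 1628
  C=C: 1 × 591 = 591
  H-H: 1 × 451 = 451
  Σ(broken) = 2670 kJ
Bonds formed (products):
  C-C: 1 × 359 = 359
  C-H: 6 × 407 = 2442
  Σ(formed) = 2801 kJ
ΔH = Σ(broken) − Σ(formed) = 2670 − 2801 = −131 kJ
For 4× the reaction as written: 4 × (−131) = −524 kJ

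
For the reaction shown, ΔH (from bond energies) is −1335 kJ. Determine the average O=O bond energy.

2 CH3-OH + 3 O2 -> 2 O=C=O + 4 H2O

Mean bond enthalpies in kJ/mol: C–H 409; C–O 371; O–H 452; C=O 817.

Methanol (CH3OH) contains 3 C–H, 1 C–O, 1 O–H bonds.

D(O=O) ≈ 483 kJ/mol

Let D be the O=O bond energy.
Σ(broken) = 6×409 + 2×371 + 2×452 + 3×D = 4100 + 3D
Σ(formed) = 4×817 + 8×452 = 6884
ΔH = Σ(broken) − Σ(formed) = (4100 + 3D) − (6884) = −2784 + 3D
Setting this equal to −1335 kJ gives 3D = 1449, so D = 483 kJ/mol.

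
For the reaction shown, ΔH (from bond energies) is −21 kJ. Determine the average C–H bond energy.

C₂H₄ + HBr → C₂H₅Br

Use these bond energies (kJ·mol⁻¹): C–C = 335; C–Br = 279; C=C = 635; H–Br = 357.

Let D be the C–H bond energy.
Σ(broken) = 4×D + 1×635 + 1×357 = 992 + 4D
Σ(formed) = 1×279 + 1×335 + 5×D = 614 + 5D
ΔH = Σ(broken) − Σ(formed) = (992 + 4D) − (614 + 5D) = +378 − D
Setting this equal to −21 kJ gives D = 399 kJ/mol.

D(C–H) ≈ 399 kJ/mol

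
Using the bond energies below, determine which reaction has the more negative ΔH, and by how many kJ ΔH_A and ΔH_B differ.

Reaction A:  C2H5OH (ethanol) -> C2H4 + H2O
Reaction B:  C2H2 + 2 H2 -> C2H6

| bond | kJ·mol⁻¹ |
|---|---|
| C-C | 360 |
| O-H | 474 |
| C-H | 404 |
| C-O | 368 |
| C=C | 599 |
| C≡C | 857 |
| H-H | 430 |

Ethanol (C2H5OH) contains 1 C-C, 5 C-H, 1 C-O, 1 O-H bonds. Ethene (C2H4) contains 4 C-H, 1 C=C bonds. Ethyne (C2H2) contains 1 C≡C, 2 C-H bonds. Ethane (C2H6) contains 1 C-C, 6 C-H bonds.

Reaction B, by 318 kJ

Reaction A:
  Bonds broken (reactants):
    C-C: 1 × 360 = 360
    C-H: 5 × 404 = 2020
    C-O: 1 × 368 = 368
    O-H: 1 × 474 = 474
    Σ(broken) = 3222 kJ
  Bonds formed (products):
    C-H: 4 × 404 = 1616
    C=C: 1 × 599 = 599
    O-H: 2 × 474 = 948
    Σ(formed) = 3163 kJ
  ΔH_A = 3222 − 3163 = +59 kJ
Reaction B:
  Bonds broken (reactants):
    C≡C: 1 × 857 = 857
    C-H: 2 × 404 = 808
    H-H: 2 × 430 = 860
    Σ(broken) = 2525 kJ
  Bonds formed (products):
    C-C: 1 × 360 = 360
    C-H: 6 × 404 = 2424
    Σ(formed) = 2784 kJ
  ΔH_B = 2525 − 2784 = −259 kJ
ΔH_A − ΔH_B = +318 kJ, so reaction B has the more negative ΔH; |ΔH_A − ΔH_B| = 318 kJ.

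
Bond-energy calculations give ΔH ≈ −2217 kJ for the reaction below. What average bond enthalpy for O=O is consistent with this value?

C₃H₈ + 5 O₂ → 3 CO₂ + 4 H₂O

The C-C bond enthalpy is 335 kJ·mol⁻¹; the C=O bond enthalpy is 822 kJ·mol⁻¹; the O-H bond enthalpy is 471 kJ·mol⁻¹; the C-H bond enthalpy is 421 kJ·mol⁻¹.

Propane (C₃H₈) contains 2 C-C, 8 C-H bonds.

Let D be the O=O bond energy.
Σ(broken) = 2×335 + 8×421 + 5×D = 4038 + 5D
Σ(formed) = 6×822 + 8×471 = 8700
ΔH = Σ(broken) − Σ(formed) = (4038 + 5D) − (8700) = −4662 + 5D
Setting this equal to −2217 kJ gives 5D = 2445, so D = 489 kJ/mol.

D(O=O) ≈ 489 kJ/mol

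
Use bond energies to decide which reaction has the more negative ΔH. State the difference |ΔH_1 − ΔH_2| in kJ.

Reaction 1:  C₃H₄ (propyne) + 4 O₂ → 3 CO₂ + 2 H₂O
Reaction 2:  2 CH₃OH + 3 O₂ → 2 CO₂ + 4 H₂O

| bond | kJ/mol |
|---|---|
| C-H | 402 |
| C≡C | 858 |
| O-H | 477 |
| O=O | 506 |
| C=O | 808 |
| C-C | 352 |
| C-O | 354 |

Reaction 1:
  Bonds broken (reactants):
    C≡C: 1 × 858 = 858
    C-C: 1 × 352 = 352
    C-H: 4 × 402 = 1608
    O=O: 4 × 506 = 2024
    Σ(broken) = 4842 kJ
  Bonds formed (products):
    C=O: 6 × 808 = 4848
    O-H: 4 × 477 = 1908
    Σ(formed) = 6756 kJ
  ΔH_1 = 4842 − 6756 = −1914 kJ
Reaction 2:
  Bonds broken (reactants):
    C-H: 6 × 402 = 2412
    C-O: 2 × 354 = 708
    O-H: 2 × 477 = 954
    O=O: 3 × 506 = 1518
    Σ(broken) = 5592 kJ
  Bonds formed (products):
    C=O: 4 × 808 = 3232
    O-H: 8 × 477 = 3816
    Σ(formed) = 7048 kJ
  ΔH_2 = 5592 − 7048 = −1456 kJ
ΔH_1 − ΔH_2 = −458 kJ, so reaction 1 has the more negative ΔH; |ΔH_1 − ΔH_2| = 458 kJ.

Reaction 1, by 458 kJ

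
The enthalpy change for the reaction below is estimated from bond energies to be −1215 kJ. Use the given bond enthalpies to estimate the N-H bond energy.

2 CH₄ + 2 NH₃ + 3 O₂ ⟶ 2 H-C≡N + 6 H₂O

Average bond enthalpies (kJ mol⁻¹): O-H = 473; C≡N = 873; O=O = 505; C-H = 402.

Let D be the N-H bond energy.
Σ(broken) = 8×402 + 6×D + 3×505 = 4731 + 6D
Σ(formed) = 2×873 + 2×402 + 12×473 = 8226
ΔH = Σ(broken) − Σ(formed) = (4731 + 6D) − (8226) = −3495 + 6D
Setting this equal to −1215 kJ gives 6D = 2280, so D = 380 kJ/mol.

D(N-H) ≈ 380 kJ/mol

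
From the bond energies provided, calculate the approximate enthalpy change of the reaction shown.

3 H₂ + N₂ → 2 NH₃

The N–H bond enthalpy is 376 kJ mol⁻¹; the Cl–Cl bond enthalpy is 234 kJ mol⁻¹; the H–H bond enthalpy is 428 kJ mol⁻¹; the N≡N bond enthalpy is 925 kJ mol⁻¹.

ΔH ≈ −47 kJ

Bonds broken (reactants):
  H–H: 3 × 428 = 1284
  N≡N: 1 × 925 = 925
  Σ(broken) = 2209 kJ
Bonds formed (products):
  N–H: 6 × 376 = 2256
  Σ(formed) = 2256 kJ
ΔH = Σ(broken) − Σ(formed) = 2209 − 2256 = −47 kJ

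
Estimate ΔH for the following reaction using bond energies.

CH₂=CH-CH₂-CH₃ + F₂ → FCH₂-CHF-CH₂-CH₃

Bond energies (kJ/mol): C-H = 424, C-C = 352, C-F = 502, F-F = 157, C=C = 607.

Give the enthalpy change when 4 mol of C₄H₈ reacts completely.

ΔH = −2368 kJ

Bonds broken (reactants):
  C-C: 2 × 352 = 704
  C-H: 8 × 424 = 3392
  C=C: 1 × 607 = 607
  F-F: 1 × 157 = 157
  Σ(broken) = 4860 kJ
Bonds formed (products):
  C-C: 3 × 352 = 1056
  C-F: 2 × 502 = 1004
  C-H: 8 × 424 = 3392
  Σ(formed) = 5452 kJ
ΔH = Σ(broken) − Σ(formed) = 4860 − 5452 = −592 kJ
For 4× the reaction as written: 4 × (−592) = −2368 kJ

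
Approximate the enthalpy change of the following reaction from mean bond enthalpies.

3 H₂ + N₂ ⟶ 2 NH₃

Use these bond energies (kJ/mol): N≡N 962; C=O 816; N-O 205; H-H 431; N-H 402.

Bonds broken (reactants):
  H-H: 3 × 431 = 1293
  N≡N: 1 × 962 = 962
  Σ(broken) = 2255 kJ
Bonds formed (products):
  N-H: 6 × 402 = 2412
  Σ(formed) = 2412 kJ
ΔH = Σ(broken) − Σ(formed) = 2255 − 2412 = −157 kJ

ΔH ≈ −157 kJ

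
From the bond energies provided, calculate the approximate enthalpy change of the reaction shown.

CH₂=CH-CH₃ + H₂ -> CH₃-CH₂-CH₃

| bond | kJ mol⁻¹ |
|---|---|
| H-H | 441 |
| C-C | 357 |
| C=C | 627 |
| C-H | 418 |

Bonds broken (reactants):
  C-C: 1 × 357 = 357
  C-H: 6 × 418 = 2508
  C=C: 1 × 627 = 627
  H-H: 1 × 441 = 441
  Σ(broken) = 3933 kJ
Bonds formed (products):
  C-C: 2 × 357 = 714
  C-H: 8 × 418 = 3344
  Σ(formed) = 4058 kJ
ΔH = Σ(broken) − Σ(formed) = 3933 − 4058 = −125 kJ

ΔH ≈ −125 kJ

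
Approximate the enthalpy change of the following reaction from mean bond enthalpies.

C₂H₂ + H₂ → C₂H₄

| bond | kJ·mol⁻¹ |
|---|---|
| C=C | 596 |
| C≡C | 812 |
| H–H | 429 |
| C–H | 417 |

Bonds broken (reactants):
  C≡C: 1 × 812 = 812
  C–H: 2 × 417 = 834
  H–H: 1 × 429 = 429
  Σ(broken) = 2075 kJ
Bonds formed (products):
  C–H: 4 × 417 = 1668
  C=C: 1 × 596 = 596
  Σ(formed) = 2264 kJ
ΔH = Σ(broken) − Σ(formed) = 2075 − 2264 = −189 kJ

ΔH ≈ −189 kJ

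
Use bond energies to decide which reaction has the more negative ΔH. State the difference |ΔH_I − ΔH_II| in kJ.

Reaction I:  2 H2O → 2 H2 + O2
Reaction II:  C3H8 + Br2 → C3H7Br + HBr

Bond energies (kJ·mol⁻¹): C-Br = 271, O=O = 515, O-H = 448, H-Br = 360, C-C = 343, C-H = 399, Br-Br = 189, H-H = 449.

Reaction II, by 422 kJ

Reaction I:
  Bonds broken (reactants):
    O-H: 4 × 448 = 1792
    Σ(broken) = 1792 kJ
  Bonds formed (products):
    H-H: 2 × 449 = 898
    O=O: 1 × 515 = 515
    Σ(formed) = 1413 kJ
  ΔH_I = 1792 − 1413 = +379 kJ
Reaction II:
  Bonds broken (reactants):
    Br-Br: 1 × 189 = 189
    C-C: 2 × 343 = 686
    C-H: 8 × 399 = 3192
    Σ(broken) = 4067 kJ
  Bonds formed (products):
    C-Br: 1 × 271 = 271
    C-C: 2 × 343 = 686
    C-H: 7 × 399 = 2793
    H-Br: 1 × 360 = 360
    Σ(formed) = 4110 kJ
  ΔH_II = 4067 − 4110 = −43 kJ
ΔH_I − ΔH_II = +422 kJ, so reaction II has the more negative ΔH; |ΔH_I − ΔH_II| = 422 kJ.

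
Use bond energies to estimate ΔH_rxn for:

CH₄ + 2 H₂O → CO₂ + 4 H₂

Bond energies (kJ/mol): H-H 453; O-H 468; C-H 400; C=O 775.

Bonds broken (reactants):
  C-H: 4 × 400 = 1600
  O-H: 4 × 468 = 1872
  Σ(broken) = 3472 kJ
Bonds formed (products):
  C=O: 2 × 775 = 1550
  H-H: 4 × 453 = 1812
  Σ(formed) = 3362 kJ
ΔH = Σ(broken) − Σ(formed) = 3472 − 3362 = +110 kJ

ΔH ≈ +110 kJ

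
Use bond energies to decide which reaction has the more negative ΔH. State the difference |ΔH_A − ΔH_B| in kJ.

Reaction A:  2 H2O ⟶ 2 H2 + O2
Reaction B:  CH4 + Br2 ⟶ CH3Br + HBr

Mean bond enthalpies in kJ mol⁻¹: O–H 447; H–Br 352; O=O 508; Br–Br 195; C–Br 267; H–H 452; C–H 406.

Reaction A:
  Bonds broken (reactants):
    O–H: 4 × 447 = 1788
    Σ(broken) = 1788 kJ
  Bonds formed (products):
    H–H: 2 × 452 = 904
    O=O: 1 × 508 = 508
    Σ(formed) = 1412 kJ
  ΔH_A = 1788 − 1412 = +376 kJ
Reaction B:
  Bonds broken (reactants):
    Br–Br: 1 × 195 = 195
    C–H: 4 × 406 = 1624
    Σ(broken) = 1819 kJ
  Bonds formed (products):
    C–Br: 1 × 267 = 267
    C–H: 3 × 406 = 1218
    H–Br: 1 × 352 = 352
    Σ(formed) = 1837 kJ
  ΔH_B = 1819 − 1837 = −18 kJ
ΔH_A − ΔH_B = +394 kJ, so reaction B has the more negative ΔH; |ΔH_A − ΔH_B| = 394 kJ.

Reaction B, by 394 kJ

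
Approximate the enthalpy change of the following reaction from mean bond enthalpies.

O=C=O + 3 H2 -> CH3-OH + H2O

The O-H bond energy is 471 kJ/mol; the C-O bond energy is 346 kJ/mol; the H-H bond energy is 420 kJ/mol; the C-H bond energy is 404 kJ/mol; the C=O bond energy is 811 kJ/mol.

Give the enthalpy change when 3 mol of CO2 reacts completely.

Bonds broken (reactants):
  C=O: 2 × 811 = 1622
  H-H: 3 × 420 = 1260
  Σ(broken) = 2882 kJ
Bonds formed (products):
  C-H: 3 × 404 = 1212
  C-O: 1 × 346 = 346
  O-H: 3 × 471 = 1413
  Σ(formed) = 2971 kJ
ΔH = Σ(broken) − Σ(formed) = 2882 − 2971 = −89 kJ
For 3× the reaction as written: 3 × (−89) = −267 kJ

ΔH = −267 kJ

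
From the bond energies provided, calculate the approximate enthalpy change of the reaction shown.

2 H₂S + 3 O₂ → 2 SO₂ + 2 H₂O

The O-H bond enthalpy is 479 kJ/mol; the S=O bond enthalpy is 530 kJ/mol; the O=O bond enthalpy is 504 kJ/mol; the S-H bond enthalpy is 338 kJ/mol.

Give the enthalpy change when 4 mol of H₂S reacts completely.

Bonds broken (reactants):
  O=O: 3 × 504 = 1512
  S-H: 4 × 338 = 1352
  Σ(broken) = 2864 kJ
Bonds formed (products):
  O-H: 4 × 479 = 1916
  S=O: 4 × 530 = 2120
  Σ(formed) = 4036 kJ
ΔH = Σ(broken) − Σ(formed) = 2864 − 4036 = −1172 kJ
For 2× the reaction as written: 2 × (−1172) = −2344 kJ

ΔH = −2344 kJ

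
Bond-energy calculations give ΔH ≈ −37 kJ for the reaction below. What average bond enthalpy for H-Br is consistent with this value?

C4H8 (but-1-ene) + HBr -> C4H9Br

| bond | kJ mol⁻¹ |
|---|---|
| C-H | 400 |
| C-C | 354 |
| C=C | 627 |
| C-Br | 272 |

D(H-Br) ≈ 362 kJ/mol

Let D be the H-Br bond energy.
Σ(broken) = 2×354 + 8×400 + 1×627 + 1×D = 4535 + D
Σ(formed) = 1×272 + 3×354 + 9×400 = 4934
ΔH = Σ(broken) − Σ(formed) = (4535 + D) − (4934) = −399 + D
Setting this equal to −37 kJ gives D = 362 kJ/mol.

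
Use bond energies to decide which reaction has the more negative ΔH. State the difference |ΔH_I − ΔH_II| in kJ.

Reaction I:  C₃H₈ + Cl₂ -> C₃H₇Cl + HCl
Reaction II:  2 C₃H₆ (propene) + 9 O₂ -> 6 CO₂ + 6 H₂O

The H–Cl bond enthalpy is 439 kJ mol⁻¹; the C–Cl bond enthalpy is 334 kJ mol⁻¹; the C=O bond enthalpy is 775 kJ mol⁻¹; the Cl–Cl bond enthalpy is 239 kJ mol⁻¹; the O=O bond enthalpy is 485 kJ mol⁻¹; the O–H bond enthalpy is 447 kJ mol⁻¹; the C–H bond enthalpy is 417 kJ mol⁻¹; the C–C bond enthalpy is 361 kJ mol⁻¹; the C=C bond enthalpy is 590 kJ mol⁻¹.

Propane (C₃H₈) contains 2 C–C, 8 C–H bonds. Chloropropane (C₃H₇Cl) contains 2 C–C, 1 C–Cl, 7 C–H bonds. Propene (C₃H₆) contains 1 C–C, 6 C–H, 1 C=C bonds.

Reaction II, by 3276 kJ

Reaction I:
  Bonds broken (reactants):
    C–C: 2 × 361 = 722
    C–H: 8 × 417 = 3336
    Cl–Cl: 1 × 239 = 239
    Σ(broken) = 4297 kJ
  Bonds formed (products):
    C–C: 2 × 361 = 722
    C–Cl: 1 × 334 = 334
    C–H: 7 × 417 = 2919
    H–Cl: 1 × 439 = 439
    Σ(formed) = 4414 kJ
  ΔH_I = 4297 − 4414 = −117 kJ
Reaction II:
  Bonds broken (reactants):
    C–C: 2 × 361 = 722
    C–H: 12 × 417 = 5004
    C=C: 2 × 590 = 1180
    O=O: 9 × 485 = 4365
    Σ(broken) = 11271 kJ
  Bonds formed (products):
    C=O: 12 × 775 = 9300
    O–H: 12 × 447 = 5364
    Σ(formed) = 14664 kJ
  ΔH_II = 11271 − 14664 = −3393 kJ
ΔH_I − ΔH_II = +3276 kJ, so reaction II has the more negative ΔH; |ΔH_I − ΔH_II| = 3276 kJ.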